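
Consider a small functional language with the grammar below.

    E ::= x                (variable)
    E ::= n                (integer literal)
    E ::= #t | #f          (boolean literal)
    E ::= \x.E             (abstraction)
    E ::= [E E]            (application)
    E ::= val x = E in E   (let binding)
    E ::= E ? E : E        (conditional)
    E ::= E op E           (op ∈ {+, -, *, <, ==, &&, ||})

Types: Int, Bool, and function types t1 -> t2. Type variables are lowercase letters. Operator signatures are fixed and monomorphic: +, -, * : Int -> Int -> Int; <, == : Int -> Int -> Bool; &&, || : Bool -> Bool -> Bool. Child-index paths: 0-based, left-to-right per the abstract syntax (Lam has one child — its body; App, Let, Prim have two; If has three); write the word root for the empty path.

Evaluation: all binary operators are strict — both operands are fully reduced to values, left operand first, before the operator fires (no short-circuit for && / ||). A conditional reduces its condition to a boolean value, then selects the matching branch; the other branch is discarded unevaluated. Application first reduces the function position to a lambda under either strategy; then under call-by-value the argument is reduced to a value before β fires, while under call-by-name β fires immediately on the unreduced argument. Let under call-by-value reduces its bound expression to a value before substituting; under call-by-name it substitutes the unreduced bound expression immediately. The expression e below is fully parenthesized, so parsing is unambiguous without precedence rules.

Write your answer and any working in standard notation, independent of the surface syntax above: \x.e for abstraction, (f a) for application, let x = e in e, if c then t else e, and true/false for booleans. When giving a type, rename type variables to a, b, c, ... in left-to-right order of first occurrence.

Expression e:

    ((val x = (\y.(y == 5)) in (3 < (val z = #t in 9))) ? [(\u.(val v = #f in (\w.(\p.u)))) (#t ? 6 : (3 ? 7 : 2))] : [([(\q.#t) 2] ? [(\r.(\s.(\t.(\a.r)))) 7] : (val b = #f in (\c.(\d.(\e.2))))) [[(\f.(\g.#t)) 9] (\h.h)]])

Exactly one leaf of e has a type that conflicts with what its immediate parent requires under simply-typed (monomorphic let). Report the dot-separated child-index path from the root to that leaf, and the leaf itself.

Working:
y : a
  unify a ~ Int
  unify Int ~ Int
\y._ : Int -> Bool
let x : Int -> Bool
  unify Int ~ Int
let z : Bool
  unify Int ~ Int
  unify Bool ~ Bool
let v : Bool
u : b
\p._ : d -> b
\w._ : c -> d -> b
\u._ : b -> c -> d -> b
  unify Bool ~ Bool
  unify Int ~ Bool
  FAIL: mismatch Int ~ Bool

Answer: 1.1.2.0 : 3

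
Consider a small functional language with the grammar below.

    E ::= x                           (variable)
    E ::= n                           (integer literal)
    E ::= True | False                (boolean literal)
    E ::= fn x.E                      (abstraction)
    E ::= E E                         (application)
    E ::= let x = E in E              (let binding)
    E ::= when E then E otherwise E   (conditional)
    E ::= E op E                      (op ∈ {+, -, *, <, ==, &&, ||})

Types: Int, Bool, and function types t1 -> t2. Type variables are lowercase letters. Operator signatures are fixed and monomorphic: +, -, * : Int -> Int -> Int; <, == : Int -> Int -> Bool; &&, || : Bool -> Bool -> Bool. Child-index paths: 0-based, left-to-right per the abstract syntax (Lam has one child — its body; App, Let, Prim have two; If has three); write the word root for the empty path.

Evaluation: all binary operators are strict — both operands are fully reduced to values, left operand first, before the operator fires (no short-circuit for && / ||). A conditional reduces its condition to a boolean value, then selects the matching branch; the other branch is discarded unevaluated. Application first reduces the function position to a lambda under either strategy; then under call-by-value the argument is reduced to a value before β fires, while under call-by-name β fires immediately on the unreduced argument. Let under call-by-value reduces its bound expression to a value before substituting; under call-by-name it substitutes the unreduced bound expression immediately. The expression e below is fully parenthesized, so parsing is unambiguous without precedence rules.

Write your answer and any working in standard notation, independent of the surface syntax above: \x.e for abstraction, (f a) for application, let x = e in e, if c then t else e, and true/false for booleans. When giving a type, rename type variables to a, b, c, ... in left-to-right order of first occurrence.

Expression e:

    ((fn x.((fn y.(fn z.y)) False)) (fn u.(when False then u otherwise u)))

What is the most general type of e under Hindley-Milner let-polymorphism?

Answer: a -> Bool

Trace:
y : b
\z._ : c -> b
\y._ : b -> c -> b
  unify b -> c -> b ~ Bool -> d
  unify b ~ Bool
  unify c -> Bool ~ d
_ _ : c -> Bool
\x._ : a -> c -> Bool
  unify Bool ~ Bool
u : e
u : e
  unify e ~ e
\u._ : e -> e
  unify a -> c -> Bool ~ (e -> e) -> f
  unify a ~ e -> e
  unify c -> Bool ~ f
_ _ : c -> Bool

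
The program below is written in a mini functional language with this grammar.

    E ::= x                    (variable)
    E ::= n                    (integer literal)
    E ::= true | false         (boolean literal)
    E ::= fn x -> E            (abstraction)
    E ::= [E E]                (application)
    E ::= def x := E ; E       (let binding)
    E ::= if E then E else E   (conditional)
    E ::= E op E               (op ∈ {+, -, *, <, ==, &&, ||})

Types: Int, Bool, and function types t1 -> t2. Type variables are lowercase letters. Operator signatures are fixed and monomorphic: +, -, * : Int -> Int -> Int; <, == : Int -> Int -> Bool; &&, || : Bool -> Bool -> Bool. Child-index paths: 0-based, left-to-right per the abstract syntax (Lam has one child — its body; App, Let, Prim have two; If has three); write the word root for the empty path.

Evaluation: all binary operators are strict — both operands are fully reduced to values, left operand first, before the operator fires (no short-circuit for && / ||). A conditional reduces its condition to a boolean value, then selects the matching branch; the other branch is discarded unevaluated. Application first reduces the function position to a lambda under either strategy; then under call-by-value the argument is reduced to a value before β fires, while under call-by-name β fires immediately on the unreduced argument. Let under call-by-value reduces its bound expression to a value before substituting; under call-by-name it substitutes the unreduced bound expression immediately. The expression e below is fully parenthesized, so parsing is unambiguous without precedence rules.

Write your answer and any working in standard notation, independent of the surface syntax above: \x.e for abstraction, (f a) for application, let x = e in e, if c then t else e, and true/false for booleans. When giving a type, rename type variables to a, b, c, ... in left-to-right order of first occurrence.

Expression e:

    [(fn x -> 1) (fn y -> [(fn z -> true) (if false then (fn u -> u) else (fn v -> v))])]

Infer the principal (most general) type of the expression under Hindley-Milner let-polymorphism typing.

Trace:
\x._ : a -> Int
\z._ : c -> Bool
  unify Bool ~ Bool
u : d
\u._ : d -> d
v : e
\v._ : e -> e
  unify d -> d ~ e -> e
  unify d ~ e
  unify e ~ e
  unify c -> Bool ~ (e -> e) -> f
  unify c ~ e -> e
  unify Bool ~ f
_ _ : Bool
\y._ : b -> Bool
  unify a -> Int ~ (b -> Bool) -> g
  unify a ~ b -> Bool
  unify Int ~ g
_ _ : Int

Answer: Int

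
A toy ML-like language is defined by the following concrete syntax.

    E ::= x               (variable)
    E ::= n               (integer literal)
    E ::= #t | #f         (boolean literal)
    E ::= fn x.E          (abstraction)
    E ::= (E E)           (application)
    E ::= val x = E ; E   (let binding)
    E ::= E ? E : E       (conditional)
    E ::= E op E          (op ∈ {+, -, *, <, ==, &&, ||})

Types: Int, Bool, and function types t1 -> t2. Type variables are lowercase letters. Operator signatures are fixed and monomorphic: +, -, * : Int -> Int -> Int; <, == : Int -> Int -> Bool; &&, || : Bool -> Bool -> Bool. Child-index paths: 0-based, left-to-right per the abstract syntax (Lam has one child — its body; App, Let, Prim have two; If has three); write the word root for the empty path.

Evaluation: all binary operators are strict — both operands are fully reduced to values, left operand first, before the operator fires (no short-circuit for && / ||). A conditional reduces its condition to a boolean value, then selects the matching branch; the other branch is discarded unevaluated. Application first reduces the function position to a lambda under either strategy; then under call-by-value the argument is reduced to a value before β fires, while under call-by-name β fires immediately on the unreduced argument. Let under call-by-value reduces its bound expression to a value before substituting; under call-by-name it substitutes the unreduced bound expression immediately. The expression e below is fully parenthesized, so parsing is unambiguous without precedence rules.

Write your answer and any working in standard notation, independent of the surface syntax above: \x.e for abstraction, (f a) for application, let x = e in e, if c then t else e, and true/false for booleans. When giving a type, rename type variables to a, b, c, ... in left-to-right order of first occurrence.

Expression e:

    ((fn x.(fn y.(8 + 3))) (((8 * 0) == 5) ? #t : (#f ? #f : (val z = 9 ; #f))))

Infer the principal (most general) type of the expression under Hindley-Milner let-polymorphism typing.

Working:
  unify Int ~ Int
  unify Int ~ Int
\y._ : b -> Int
\x._ : a -> b -> Int
  unify Int ~ Int
  unify Int ~ Int
  unify Int ~ Int
  unify Int ~ Int
  unify Bool ~ Bool
  unify Bool ~ Bool
let z : Int
  unify Bool ~ Bool
  unify Bool ~ Bool
  unify a -> b -> Int ~ Bool -> c
  unify a ~ Bool
  unify b -> Int ~ c
_ _ : b -> Int

Answer: a -> Int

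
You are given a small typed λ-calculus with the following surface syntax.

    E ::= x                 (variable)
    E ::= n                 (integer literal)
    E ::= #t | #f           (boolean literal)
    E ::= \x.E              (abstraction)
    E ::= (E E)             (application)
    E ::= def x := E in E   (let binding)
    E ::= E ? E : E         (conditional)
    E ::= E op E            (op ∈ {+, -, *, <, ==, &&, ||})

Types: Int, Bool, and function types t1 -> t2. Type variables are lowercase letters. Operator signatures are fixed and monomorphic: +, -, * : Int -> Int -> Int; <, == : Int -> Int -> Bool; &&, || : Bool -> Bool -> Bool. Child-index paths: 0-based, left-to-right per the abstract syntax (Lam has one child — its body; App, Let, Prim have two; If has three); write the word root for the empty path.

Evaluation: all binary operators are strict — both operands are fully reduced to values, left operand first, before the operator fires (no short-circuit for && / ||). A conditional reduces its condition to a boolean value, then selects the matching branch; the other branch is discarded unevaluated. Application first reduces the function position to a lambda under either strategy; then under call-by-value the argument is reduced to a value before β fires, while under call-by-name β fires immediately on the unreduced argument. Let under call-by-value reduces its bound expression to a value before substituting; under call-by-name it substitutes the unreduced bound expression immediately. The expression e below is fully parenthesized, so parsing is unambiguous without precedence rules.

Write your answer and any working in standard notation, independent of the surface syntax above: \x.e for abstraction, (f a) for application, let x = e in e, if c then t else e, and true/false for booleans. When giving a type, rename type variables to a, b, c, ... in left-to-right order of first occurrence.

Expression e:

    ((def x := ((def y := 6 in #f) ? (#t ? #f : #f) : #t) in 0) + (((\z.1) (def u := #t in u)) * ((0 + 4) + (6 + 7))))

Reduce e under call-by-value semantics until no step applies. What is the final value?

Answer: 17

Trace:
step 0: ((let x = (if (let y = 6 in false) then (if true then false else false) else true) in 0) + (((\z.1) (let u = true in u)) * ((0 + 4) + (6 + 7))))
step 1: [let@0.0.0] ((let x = (if false then (if true then false else false) else true) in 0) + (((\z.1) (let u = true in u)) * ((0 + 4) + (6 + 7))))
step 2: [if@0.0] ((let x = true in 0) + (((\z.1) (let u = true in u)) * ((0 + 4) + (6 + 7))))
step 3: [let@0] (0 + (((\z.1) (let u = true in u)) * ((0 + 4) + (6 + 7))))
step 4: [let@1.0.1] (0 + (((\z.1) true) * ((0 + 4) + (6 + 7))))
step 5: [beta@1.0] (0 + (1 * ((0 + 4) + (6 + 7))))
step 6: [delta@1.1.0] (0 + (1 * (4 + (6 + 7))))
step 7: [delta@1.1.1] (0 + (1 * (4 + 13)))
step 8: [delta@1.1] (0 + (1 * 17))
step 9: [delta@1] (0 + 17)
step 10: [delta@root] 17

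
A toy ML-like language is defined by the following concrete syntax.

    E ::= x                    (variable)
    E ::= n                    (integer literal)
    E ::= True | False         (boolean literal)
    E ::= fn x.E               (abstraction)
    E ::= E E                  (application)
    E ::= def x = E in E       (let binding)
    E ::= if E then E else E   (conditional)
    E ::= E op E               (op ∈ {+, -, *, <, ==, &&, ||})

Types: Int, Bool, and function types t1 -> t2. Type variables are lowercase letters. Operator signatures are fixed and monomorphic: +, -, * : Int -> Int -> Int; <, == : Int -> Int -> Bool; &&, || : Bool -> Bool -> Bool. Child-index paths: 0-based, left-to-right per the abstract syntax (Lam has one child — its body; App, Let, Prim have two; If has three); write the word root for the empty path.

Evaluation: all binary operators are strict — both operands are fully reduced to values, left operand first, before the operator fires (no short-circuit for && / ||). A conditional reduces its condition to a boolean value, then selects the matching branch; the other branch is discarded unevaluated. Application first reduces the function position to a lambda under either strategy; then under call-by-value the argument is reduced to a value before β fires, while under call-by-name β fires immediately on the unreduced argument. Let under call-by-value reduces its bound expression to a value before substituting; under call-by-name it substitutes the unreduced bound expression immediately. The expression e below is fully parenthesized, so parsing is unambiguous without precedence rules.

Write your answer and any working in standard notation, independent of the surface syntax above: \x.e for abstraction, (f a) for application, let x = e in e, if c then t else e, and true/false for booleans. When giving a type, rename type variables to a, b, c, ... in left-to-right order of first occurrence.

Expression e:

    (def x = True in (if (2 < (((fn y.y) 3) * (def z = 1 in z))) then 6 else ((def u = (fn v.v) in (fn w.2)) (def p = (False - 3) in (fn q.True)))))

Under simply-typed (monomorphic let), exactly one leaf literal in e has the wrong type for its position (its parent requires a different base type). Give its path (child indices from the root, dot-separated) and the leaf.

Trace:
let x : Bool
  unify Int ~ Int
y : a
\y._ : a -> a
  unify a -> a ~ Int -> b
  unify a ~ Int
  unify Int ~ b
_ _ : Int
  unify Int ~ Int
let z : Int
z : Int
  unify Int ~ Int
  unify Int ~ Int
  unify Bool ~ Bool
v : c
\v._ : c -> c
let u : c -> c
\w._ : d -> Int
  unify Bool ~ Int
  FAIL: mismatch Bool ~ Int

Answer: 1.2.1.0.0 : false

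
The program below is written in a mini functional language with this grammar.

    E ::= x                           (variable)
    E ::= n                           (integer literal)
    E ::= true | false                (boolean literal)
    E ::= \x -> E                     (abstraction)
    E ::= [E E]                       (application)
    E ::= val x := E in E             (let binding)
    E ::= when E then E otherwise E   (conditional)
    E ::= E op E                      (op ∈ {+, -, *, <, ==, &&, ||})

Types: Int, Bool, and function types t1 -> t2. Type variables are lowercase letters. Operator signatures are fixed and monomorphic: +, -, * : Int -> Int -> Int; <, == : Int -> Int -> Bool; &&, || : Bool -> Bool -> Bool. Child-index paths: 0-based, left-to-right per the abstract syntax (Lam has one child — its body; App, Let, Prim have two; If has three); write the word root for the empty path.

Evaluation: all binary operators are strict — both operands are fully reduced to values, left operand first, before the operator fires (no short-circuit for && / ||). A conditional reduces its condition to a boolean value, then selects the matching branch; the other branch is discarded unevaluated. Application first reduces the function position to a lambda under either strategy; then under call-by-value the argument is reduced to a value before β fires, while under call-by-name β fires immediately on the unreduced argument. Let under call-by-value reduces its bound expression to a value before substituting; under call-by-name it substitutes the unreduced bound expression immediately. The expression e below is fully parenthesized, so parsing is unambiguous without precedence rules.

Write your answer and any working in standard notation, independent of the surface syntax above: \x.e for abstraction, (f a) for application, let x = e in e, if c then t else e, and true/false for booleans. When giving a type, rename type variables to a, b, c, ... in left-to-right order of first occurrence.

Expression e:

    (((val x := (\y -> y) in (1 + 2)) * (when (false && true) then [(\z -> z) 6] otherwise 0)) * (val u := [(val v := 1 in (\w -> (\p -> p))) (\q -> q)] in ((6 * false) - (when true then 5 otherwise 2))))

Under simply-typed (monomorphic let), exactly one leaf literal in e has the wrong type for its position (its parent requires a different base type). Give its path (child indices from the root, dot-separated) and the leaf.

Answer: 1.1.0.1 : false

Derivation:
y : a
\y._ : a -> a
let x : a -> a
  unify Int ~ Int
  unify Int ~ Int
  unify Int ~ Int
  unify Bool ~ Bool
  unify Bool ~ Bool
  unify Bool ~ Bool
z : b
\z._ : b -> b
  unify b -> b ~ Int -> c
  unify b ~ Int
  unify Int ~ c
_ _ : Int
  unify Int ~ Int
  unify Int ~ Int
  unify Int ~ Int
let v : Int
p : e
\p._ : e -> e
\w._ : d -> e -> e
q : f
\q._ : f -> f
  unify d -> e -> e ~ (f -> f) -> g
  unify d ~ f -> f
  unify e -> e ~ g
_ _ : e -> e
let u : e -> e
  unify Int ~ Int
  unify Bool ~ Int
  FAIL: mismatch Bool ~ Int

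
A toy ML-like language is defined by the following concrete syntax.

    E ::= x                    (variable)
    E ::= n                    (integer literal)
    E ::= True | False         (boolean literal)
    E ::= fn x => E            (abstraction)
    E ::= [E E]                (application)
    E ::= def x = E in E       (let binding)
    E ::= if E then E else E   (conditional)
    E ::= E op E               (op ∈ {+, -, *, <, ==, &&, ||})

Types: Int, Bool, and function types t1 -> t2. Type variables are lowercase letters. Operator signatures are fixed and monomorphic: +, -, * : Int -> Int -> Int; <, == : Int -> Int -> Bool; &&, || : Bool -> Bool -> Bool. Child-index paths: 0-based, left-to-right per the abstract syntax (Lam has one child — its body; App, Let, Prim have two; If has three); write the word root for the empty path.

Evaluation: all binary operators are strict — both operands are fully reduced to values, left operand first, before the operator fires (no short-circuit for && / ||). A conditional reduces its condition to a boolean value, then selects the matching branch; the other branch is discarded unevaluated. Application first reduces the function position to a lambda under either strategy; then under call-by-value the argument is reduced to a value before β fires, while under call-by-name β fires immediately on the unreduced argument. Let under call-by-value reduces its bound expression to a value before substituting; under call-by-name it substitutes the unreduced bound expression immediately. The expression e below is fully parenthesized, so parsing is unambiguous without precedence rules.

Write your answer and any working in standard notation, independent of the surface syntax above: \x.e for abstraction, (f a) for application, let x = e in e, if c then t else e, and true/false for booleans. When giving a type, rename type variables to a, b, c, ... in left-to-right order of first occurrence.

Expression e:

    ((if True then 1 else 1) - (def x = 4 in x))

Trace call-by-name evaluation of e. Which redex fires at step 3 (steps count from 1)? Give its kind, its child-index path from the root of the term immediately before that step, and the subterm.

Answer: delta at root : (1 - 4)

Working:
step 0: ((if true then 1 else 1) - (let x = 4 in x))
step 1: [if@0] (1 - (let x = 4 in x))
step 2: [let@1] (1 - 4)
step 3: [delta@root] -3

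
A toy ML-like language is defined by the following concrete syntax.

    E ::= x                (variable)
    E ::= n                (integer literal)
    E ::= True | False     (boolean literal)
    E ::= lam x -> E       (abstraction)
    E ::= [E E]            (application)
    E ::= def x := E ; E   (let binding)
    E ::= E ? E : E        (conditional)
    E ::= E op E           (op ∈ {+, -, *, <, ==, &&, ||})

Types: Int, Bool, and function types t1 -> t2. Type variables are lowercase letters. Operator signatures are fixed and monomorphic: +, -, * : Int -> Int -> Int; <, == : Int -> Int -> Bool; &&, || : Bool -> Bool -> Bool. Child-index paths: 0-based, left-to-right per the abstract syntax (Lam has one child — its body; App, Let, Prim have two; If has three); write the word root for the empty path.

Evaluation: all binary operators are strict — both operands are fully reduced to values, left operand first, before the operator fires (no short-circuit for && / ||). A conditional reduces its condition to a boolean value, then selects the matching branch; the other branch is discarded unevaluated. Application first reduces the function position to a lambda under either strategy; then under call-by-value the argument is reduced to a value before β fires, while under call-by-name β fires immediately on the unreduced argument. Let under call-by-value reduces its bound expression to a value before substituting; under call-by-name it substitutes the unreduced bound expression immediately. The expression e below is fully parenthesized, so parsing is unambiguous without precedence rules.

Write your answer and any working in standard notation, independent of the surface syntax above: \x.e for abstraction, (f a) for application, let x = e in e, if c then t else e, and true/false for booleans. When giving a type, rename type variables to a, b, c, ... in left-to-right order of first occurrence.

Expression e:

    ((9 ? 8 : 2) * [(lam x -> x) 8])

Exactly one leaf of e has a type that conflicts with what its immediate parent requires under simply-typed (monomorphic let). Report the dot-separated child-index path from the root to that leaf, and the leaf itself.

Working:
  unify Int ~ Bool
  FAIL: mismatch Int ~ Bool

Answer: 0.0 : 9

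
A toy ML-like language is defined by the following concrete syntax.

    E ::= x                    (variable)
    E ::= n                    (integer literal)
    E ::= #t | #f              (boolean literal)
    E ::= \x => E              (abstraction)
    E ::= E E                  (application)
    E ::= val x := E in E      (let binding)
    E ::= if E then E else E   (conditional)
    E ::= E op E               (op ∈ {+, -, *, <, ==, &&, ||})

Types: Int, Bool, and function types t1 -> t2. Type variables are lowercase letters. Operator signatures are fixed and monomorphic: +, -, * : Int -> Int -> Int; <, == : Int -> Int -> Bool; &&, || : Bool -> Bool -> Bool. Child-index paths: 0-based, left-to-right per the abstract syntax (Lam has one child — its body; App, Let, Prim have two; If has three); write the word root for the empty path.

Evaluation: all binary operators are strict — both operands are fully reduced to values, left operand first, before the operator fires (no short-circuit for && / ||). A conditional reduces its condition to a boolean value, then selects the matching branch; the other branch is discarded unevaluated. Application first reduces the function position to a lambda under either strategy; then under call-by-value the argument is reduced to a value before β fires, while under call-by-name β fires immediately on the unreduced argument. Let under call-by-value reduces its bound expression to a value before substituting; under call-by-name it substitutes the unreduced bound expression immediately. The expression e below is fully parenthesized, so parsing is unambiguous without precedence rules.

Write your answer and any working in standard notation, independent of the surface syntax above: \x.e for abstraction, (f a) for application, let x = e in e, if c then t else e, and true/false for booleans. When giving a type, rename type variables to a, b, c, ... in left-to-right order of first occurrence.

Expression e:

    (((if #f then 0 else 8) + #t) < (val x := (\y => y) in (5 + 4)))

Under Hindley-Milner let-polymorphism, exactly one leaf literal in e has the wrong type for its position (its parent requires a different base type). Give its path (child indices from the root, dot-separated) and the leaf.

Trace:
  unify Bool ~ Bool
  unify Int ~ Int
  unify Int ~ Int
  unify Bool ~ Int
  FAIL: mismatch Bool ~ Int

Answer: 0.1 : true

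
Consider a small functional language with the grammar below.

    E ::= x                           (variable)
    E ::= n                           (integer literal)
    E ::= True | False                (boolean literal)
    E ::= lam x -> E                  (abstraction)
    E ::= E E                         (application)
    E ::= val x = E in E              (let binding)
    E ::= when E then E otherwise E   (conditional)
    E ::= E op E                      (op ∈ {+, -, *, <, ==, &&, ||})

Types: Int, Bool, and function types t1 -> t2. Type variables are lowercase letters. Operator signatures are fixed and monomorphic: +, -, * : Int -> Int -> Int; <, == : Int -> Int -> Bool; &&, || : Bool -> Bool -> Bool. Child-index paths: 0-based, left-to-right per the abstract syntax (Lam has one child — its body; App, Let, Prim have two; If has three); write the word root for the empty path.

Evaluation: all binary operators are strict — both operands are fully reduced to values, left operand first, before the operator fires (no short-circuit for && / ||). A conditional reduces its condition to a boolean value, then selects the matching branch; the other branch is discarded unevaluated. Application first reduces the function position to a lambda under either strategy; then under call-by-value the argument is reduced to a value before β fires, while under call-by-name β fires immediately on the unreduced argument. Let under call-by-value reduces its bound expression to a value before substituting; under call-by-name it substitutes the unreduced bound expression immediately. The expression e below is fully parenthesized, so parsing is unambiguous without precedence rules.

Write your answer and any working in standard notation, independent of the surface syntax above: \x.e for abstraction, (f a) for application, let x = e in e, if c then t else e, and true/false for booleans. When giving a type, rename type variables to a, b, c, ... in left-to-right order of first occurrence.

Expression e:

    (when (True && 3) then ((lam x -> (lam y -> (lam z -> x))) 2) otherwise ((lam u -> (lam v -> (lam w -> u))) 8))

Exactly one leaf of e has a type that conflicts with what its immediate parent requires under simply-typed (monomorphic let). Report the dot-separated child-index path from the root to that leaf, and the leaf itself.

Answer: 0.1 : 3

Working:
  unify Bool ~ Bool
  unify Int ~ Bool
  FAIL: mismatch Int ~ Bool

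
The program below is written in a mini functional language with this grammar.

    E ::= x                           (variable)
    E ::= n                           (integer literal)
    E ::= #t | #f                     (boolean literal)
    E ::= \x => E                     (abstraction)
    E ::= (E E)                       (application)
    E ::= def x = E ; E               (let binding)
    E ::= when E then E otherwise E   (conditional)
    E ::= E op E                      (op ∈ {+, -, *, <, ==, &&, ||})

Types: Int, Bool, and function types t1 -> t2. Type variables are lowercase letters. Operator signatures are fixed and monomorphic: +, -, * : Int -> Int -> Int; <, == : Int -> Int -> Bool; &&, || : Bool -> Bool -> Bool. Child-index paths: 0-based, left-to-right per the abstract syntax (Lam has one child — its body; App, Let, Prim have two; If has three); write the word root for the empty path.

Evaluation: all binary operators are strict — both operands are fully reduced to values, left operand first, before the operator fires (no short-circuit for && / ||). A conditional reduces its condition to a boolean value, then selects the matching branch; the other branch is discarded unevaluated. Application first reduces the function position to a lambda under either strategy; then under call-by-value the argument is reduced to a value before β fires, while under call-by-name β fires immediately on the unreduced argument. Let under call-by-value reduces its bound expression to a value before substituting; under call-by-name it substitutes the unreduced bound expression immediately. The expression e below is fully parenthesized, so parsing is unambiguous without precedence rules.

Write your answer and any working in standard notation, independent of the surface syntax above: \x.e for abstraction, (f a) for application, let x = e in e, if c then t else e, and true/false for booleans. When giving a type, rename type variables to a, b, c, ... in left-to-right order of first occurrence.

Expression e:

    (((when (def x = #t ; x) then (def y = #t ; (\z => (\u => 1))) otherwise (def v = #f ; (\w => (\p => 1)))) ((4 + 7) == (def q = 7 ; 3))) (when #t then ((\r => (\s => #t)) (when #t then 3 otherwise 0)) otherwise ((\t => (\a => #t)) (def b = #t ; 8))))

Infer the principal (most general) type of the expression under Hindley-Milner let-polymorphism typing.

Answer: Int

Working:
let x : Bool
x : Bool
  unify Bool ~ Bool
let y : Bool
\u._ : b -> Int
\z._ : a -> b -> Int
let v : Bool
\p._ : d -> Int
\w._ : c -> d -> Int
  unify a -> b -> Int ~ c -> d -> Int
  unify a ~ c
  unify b -> Int ~ d -> Int
  unify b ~ d
  unify Int ~ Int
  unify Int ~ Int
  unify Int ~ Int
  unify Int ~ Int
let q : Int
  unify Int ~ Int
  unify c -> d -> Int ~ Bool -> e
  unify c ~ Bool
  unify d -> Int ~ e
_ _ : d -> Int
  unify Bool ~ Bool
\s._ : g -> Bool
\r._ : f -> g -> Bool
  unify Bool ~ Bool
  unify Int ~ Int
  unify f -> g -> Bool ~ Int -> h
  unify f ~ Int
  unify g -> Bool ~ h
_ _ : g -> Bool
\a._ : j -> Bool
\t._ : i -> j -> Bool
let b : Bool
  unify i -> j -> Bool ~ Int -> k
  unify i ~ Int
  unify j -> Bool ~ k
_ _ : j -> Bool
  unify g -> Bool ~ j -> Bool
  unify g ~ j
  unify Bool ~ Bool
  unify d -> Int ~ (j -> Bool) -> l
  unify d ~ j -> Bool
  unify Int ~ l
_ _ : Int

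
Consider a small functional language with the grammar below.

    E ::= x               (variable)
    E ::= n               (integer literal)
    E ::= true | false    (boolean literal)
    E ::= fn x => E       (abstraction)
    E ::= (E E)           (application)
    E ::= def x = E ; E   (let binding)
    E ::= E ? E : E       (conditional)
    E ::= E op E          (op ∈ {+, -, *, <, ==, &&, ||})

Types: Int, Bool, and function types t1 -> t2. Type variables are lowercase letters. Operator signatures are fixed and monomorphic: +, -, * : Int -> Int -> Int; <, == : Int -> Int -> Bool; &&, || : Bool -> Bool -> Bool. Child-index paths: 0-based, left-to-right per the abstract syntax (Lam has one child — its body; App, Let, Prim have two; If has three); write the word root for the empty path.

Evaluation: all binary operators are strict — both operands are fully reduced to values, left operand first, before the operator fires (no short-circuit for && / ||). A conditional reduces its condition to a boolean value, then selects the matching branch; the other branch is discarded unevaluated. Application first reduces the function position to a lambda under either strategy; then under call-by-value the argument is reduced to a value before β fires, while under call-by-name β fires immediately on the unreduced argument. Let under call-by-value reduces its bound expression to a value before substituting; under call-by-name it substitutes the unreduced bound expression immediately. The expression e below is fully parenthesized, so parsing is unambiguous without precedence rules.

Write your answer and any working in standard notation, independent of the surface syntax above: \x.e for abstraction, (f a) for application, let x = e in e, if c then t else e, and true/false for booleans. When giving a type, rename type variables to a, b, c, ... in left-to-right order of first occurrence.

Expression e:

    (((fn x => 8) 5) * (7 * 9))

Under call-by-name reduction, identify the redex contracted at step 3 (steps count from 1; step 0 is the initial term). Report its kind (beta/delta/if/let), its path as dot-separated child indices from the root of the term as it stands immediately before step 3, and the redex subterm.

Answer: delta at root : (8 * 63)

Trace:
step 0: (((\x.8) 5) * (7 * 9))
step 1: [beta@0] (8 * (7 * 9))
step 2: [delta@1] (8 * 63)
step 3: [delta@root] 504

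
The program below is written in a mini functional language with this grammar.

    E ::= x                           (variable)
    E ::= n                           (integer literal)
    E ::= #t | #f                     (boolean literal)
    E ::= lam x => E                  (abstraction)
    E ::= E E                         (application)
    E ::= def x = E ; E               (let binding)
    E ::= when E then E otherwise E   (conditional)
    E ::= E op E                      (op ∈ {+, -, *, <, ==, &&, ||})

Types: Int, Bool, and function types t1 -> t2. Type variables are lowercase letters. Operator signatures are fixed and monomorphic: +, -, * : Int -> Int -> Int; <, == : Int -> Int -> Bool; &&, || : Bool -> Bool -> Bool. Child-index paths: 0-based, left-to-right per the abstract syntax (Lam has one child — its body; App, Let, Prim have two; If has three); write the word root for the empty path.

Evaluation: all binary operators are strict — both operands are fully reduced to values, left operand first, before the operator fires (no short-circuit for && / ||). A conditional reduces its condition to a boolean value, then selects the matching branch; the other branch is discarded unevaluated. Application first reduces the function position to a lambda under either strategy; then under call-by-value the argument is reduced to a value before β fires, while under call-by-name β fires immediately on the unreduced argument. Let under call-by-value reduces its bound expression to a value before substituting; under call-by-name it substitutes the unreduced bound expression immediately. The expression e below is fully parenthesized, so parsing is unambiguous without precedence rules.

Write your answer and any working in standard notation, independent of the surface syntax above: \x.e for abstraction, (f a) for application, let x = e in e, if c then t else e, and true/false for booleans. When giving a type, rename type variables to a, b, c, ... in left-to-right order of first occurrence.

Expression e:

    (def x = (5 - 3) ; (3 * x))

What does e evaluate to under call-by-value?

Answer: 6

Derivation:
step 0: (let x = (5 - 3) in (3 * x))
step 1: [delta@0] (let x = 2 in (3 * x))
step 2: [let@root] (3 * 2)
step 3: [delta@root] 6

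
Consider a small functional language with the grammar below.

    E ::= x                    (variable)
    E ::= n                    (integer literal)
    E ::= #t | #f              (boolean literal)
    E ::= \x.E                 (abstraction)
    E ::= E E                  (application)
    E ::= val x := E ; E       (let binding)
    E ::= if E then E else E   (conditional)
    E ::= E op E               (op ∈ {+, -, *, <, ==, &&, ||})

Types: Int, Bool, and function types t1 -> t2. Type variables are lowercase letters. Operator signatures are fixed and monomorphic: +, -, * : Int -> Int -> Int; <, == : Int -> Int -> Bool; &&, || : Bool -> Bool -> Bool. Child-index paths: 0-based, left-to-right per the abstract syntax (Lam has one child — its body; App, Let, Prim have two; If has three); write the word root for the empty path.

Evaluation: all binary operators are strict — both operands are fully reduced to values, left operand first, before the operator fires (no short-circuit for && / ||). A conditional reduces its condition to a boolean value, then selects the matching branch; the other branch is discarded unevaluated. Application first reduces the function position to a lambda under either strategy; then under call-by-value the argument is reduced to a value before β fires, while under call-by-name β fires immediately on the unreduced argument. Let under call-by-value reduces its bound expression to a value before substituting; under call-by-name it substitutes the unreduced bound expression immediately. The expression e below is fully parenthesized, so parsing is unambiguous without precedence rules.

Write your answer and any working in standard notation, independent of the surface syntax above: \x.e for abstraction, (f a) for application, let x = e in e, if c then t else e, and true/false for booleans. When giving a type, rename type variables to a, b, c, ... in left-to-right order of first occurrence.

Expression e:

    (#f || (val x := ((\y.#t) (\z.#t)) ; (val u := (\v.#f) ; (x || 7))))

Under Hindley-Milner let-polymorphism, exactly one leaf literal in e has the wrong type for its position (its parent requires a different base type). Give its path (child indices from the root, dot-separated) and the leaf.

Answer: 1.1.1.1 : 7

Derivation:
  unify Bool ~ Bool
\y._ : a -> Bool
\z._ : b -> Bool
  unify a -> Bool ~ (b -> Bool) -> c
  unify a ~ b -> Bool
  unify Bool ~ c
_ _ : Bool
let x : Bool
\v._ : d -> Bool
let u : forall. d -> Bool
x : Bool
  unify Bool ~ Bool
  unify Int ~ Bool
  FAIL: mismatch Int ~ Bool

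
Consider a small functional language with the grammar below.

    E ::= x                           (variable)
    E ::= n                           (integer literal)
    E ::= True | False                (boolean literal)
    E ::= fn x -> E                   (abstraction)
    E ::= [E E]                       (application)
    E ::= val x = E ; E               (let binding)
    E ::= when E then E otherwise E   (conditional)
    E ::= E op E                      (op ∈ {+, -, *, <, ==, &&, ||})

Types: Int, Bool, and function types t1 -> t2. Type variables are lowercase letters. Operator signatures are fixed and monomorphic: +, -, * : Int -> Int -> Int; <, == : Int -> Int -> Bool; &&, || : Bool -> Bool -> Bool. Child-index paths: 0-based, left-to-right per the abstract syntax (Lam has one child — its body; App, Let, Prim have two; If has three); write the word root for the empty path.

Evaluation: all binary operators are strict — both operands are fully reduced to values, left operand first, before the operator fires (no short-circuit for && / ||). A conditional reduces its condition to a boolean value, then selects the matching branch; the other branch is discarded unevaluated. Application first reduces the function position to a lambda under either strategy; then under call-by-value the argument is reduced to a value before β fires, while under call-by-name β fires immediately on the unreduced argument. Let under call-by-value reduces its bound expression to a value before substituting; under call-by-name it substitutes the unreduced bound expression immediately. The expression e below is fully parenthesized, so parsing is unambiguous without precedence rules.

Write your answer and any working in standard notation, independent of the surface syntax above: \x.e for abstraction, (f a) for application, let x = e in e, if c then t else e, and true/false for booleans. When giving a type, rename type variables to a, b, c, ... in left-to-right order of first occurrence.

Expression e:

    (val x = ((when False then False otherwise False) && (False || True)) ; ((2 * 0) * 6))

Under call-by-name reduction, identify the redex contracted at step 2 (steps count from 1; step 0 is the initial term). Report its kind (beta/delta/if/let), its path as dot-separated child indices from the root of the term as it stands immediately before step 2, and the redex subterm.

Trace:
step 0: (let x = ((if false then false else false) && (false || true)) in ((2 * 0) * 6))
step 1: [let@root] ((2 * 0) * 6)
step 2: [delta@0] (0 * 6)

Answer: delta at 0 : (2 * 0)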